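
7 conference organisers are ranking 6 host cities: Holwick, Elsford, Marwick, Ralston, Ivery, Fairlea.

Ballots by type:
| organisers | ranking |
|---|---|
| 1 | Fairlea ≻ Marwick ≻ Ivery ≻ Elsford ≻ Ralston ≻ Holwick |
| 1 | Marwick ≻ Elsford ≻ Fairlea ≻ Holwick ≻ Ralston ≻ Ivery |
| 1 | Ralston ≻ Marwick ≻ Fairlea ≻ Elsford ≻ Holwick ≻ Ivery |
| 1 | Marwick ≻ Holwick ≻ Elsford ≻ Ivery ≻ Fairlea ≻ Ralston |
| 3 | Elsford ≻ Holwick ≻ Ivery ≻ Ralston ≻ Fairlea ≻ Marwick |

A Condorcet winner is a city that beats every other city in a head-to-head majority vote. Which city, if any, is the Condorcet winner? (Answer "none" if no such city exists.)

none

Head-to-head results (7 organisers):
Holwick vs Elsford: Elsford, 6–1.
Holwick–Marwick: Marwick 4–3.
Holwick–Ralston: Holwick 5–2.
Holwick vs Ivery: Holwick wins 6–1.
Holwick vs Fairlea: Holwick wins 4–3.
Elsford vs Marwick: Marwick, 4–3.
Elsford vs Ralston: Elsford, 6–1.
Elsford–Ivery: Elsford 6–1.
Elsford vs Fairlea: Elsford, 5–2.
Marwick vs Ralston: Ralston, 4–3.
Marwick–Ivery: Marwick 4–3.
Marwick vs Fairlea: Fairlea, 4–3.
Ralston vs Ivery: Ivery wins 5–2.
Ralston–Fairlea: Ralston 4–3.
Ivery vs Fairlea: Ivery, 4–3.
No city is unbeaten: Holwick loses to Elsford; Elsford loses to Marwick; Marwick loses to Ralston; Ralston loses to Holwick; Ivery loses to Holwick; Fairlea loses to Holwick. In particular Holwick beats Ralston beats Marwick beats Holwick is a majority cycle — no Condorcet winner exists.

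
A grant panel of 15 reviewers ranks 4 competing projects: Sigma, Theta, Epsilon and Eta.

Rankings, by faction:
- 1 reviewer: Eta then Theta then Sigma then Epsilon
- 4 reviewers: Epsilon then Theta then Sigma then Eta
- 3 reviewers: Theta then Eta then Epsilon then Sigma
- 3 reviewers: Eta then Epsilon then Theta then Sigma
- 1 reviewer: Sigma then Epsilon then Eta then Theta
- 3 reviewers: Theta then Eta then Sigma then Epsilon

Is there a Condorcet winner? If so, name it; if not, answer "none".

Head-to-head results (15 reviewers):
Sigma vs Theta: Theta wins 14–1.
Sigma vs Epsilon: 1+1+3 = 5 for Sigma, 10 for Epsilon — Epsilon by 10–5.
Sigma vs Eta: Sigma is ranked higher on 4+1 = 5 ballots, Eta on 10. Eta wins 10–5.
Theta–Epsilon: Epsilon 8–7.
Theta vs Eta: Theta, 10–5.
Epsilon vs Eta: Epsilon preferred on 4+1 = 5 ballots; Eta wins 10–5.
Each project drops at least one matchup (Sigma loses to Theta; Theta loses to Epsilon; Epsilon loses to Eta; Eta loses to Theta); the cycle Theta → Eta → Epsilon → Theta rules out a Condorcet winner.

none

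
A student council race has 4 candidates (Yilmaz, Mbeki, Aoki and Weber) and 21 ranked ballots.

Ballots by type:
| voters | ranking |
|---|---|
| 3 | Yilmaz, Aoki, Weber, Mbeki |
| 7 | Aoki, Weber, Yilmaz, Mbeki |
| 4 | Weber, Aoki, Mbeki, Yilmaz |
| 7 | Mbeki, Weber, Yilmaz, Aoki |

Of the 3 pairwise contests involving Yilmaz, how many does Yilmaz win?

0

Yilmaz against each rival (21 voters):
Yilmaz vs Mbeki: Yilmaz preferred on 3+7 = 10 ballots; Mbeki wins 11–10.
Yilmaz vs Aoki: Aoki, 11–10.
Yilmaz vs Weber: 3 for Yilmaz, 18 for Weber — Weber by 18–3.
Yilmaz beats no one; loses to Mbeki, Aoki, Weber — 0 pairwise wins.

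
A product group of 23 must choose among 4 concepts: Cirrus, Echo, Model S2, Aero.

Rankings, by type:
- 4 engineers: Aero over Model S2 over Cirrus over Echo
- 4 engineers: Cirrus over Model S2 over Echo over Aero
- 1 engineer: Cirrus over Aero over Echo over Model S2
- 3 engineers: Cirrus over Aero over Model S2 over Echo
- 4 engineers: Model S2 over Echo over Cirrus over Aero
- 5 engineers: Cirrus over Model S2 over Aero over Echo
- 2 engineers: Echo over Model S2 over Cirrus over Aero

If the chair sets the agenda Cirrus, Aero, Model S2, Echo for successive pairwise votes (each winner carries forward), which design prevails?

Cirrus

Round 1: Cirrus vs Aero — 19–4, Cirrus advances.
Round 2: Cirrus vs Model S2 — 13–10, Cirrus advances.
Round 3: Cirrus vs Echo — 17–6, Cirrus advances.
The agenda winner is Cirrus.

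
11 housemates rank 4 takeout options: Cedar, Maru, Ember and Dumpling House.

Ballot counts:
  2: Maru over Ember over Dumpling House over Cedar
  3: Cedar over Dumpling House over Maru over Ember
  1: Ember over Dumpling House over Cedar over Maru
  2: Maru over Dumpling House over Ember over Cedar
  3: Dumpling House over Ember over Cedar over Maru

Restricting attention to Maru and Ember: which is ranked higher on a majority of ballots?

Ballots ranking Maru above Ember: 2 + 3 + 2 = 7.
Ballots ranking Ember above Maru: 11 − 7 = 4.
Maru wins the head-to-head 7–4.

Maru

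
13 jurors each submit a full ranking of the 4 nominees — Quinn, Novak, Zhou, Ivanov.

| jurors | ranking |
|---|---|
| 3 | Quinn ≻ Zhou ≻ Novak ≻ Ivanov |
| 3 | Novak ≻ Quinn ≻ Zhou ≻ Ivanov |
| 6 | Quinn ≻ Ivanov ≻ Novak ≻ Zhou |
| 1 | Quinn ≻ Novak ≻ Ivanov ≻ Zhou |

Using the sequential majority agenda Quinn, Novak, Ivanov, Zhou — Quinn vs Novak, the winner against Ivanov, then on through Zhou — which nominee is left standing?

Quinn

Round 1: Quinn vs Novak — 10–3, Quinn advances.
Round 2: Quinn vs Ivanov — 13–0, Quinn advances.
Round 3: Quinn vs Zhou — 13–0, Quinn advances.
Quinn survives the agenda.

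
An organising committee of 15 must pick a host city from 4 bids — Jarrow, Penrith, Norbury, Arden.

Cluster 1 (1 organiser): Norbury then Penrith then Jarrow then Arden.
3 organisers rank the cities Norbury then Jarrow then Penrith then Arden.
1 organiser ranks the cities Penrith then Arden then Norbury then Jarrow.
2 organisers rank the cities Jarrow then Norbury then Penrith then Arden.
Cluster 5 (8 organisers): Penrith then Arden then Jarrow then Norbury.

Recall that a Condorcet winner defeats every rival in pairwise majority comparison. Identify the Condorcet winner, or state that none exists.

Penrith

Pairwise majorities:
Jarrow vs Penrith: Jarrow is ranked higher on 3+2 = 5 ballots, Penrith on 10. Penrith wins 10–5.
Jarrow vs Norbury: Jarrow preferred on 2+8 = 10 ballots; Jarrow wins 10–5.
Jarrow vs Arden: Arden, 9–6.
Penrith vs Norbury: 1+8 = 9 for Penrith, 6 for Norbury — Penrith by 9–6.
Penrith vs Arden: Penrith is ranked higher on 1+3+1+2+8 = 15 ballots, Arden on 0. Penrith wins 15–0.
Norbury vs Arden: 6 to 9, Arden.
Only Penrith has no losses; Penrith is the Condorcet winner.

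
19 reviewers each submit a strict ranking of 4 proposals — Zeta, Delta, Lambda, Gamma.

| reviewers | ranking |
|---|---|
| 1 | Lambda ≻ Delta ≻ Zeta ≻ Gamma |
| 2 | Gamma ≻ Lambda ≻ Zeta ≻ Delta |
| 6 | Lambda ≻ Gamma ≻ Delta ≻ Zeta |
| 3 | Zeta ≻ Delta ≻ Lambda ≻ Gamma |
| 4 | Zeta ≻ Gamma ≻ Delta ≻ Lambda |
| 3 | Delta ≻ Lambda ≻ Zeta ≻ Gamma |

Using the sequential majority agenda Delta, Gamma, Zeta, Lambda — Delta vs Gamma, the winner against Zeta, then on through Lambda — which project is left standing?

Lambda

Round 1: Delta vs Gamma — 7–12, Gamma advances.
Round 2: Gamma vs Zeta — 8–11, Zeta advances.
Round 3: Zeta vs Lambda — 7–12, Lambda advances.
The agenda winner is Lambda.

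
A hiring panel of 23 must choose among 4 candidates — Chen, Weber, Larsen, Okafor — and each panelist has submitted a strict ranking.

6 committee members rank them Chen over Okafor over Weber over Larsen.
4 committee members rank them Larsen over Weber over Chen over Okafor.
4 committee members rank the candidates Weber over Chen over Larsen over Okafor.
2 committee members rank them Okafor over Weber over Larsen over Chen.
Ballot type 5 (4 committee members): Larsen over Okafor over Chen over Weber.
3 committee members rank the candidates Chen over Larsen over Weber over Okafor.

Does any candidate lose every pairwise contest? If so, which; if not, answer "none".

none

Head-to-head results (23 committee members):
Chen vs Weber: Chen preferred on 6+4+3 = 13 ballots; Chen wins 13–10.
Chen vs Larsen: 13 to 10, Chen.
Chen vs Okafor: Chen wins 17–6.
Weber–Larsen: Weber 12–11.
Weber vs Okafor: Okafor, 12–11.
Larsen–Okafor: Larsen 15–8.
No candidate is winless: Chen beats Weber; Weber beats Larsen; Larsen beats Okafor; Okafor beats Weber. There is no Condorcet loser.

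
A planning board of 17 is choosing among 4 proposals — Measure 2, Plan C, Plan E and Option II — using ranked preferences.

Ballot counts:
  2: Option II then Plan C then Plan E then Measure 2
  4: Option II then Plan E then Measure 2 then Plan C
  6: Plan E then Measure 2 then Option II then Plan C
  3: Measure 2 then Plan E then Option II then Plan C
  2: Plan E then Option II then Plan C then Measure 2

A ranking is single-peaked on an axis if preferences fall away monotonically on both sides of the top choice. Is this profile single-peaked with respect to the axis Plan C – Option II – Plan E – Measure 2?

yes

Axis positions: Plan C=1, Option II=2, Plan E=3, Measure 2=4.
Ballot type 1 (peak Option II at position 2): ranking walks positions 2-1-3-4, expanding outward from the peak — single-peaked.
Ballot type 2 (peak Option II at position 2): ranking walks positions 2-3-4-1, expanding outward from the peak — single-peaked.
Ballot type 3 (peak Plan E at position 3): ranking walks positions 3-4-2-1, expanding outward from the peak — single-peaked.
Ballot type 4 (peak Measure 2 at position 4): ranking walks positions 4-3-2-1, expanding outward from the peak — single-peaked.
Ballot type 5 (peak Plan E at position 3): ranking walks positions 3-2-1-4, expanding outward from the peak — single-peaked.
Every ranking is single-peaked on this axis.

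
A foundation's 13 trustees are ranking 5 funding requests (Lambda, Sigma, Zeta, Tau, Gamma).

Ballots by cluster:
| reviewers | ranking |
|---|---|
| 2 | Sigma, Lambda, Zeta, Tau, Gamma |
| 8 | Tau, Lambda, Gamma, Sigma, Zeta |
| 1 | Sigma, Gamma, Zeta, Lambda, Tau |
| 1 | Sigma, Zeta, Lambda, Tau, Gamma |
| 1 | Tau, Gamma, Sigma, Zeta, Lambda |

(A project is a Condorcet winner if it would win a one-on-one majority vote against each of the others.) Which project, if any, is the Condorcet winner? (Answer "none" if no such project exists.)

Tau

Pairwise majorities:
Lambda–Sigma: Lambda 8–5.
Lambda vs Zeta: Lambda, 10–3.
Lambda–Tau: Tau 9–4.
Lambda vs Gamma: Lambda, 11–2.
Sigma vs Zeta: Sigma wins 13–0.
Sigma vs Tau: Tau, 9–4.
Sigma vs Gamma: Gamma wins 9–4.
Zeta vs Tau: Tau, 9–4.
Zeta vs Gamma: Gamma wins 10–3.
Tau vs Gamma: Tau wins 12–1.
Only Tau has no losses; Tau is the Condorcet winner.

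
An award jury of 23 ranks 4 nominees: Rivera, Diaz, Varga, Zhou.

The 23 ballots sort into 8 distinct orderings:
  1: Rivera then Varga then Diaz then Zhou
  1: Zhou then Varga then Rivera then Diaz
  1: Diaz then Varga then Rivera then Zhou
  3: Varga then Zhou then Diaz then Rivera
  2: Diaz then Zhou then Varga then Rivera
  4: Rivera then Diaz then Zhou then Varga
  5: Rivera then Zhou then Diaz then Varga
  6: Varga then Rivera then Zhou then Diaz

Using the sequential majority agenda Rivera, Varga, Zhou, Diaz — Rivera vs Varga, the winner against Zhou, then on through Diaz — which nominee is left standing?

Zhou

Round 1: Rivera vs Varga — 10–13, Varga advances.
Round 2: Varga vs Zhou — 11–12, Zhou advances.
Round 3: Zhou vs Diaz — 15–8, Zhou advances.
The agenda winner is Zhou.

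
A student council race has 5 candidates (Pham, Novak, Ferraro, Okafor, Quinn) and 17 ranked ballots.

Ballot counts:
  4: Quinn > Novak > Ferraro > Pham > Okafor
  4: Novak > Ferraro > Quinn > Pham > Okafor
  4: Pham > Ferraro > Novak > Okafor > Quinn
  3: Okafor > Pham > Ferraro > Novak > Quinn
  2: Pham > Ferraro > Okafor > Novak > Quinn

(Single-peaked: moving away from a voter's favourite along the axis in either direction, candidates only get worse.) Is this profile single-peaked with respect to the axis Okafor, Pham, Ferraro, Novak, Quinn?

yes

Axis positions: Okafor=1, Pham=2, Ferraro=3, Novak=4, Quinn=5.
Faction 1 (peak Quinn at position 5): ranking walks positions 5-4-3-2-1, expanding outward from the peak — single-peaked.
Faction 2 (peak Novak at position 4): ranking walks positions 4-3-5-2-1, expanding outward from the peak — single-peaked.
Faction 3 (peak Pham at position 2): ranking walks positions 2-3-4-1-5, expanding outward from the peak — single-peaked.
Faction 4 (peak Okafor at position 1): ranking walks positions 1-2-3-4-5, expanding outward from the peak — single-peaked.
Faction 5 (peak Pham at position 2): ranking walks positions 2-3-1-4-5, expanding outward from the peak — single-peaked.
Every ranking is single-peaked on this axis.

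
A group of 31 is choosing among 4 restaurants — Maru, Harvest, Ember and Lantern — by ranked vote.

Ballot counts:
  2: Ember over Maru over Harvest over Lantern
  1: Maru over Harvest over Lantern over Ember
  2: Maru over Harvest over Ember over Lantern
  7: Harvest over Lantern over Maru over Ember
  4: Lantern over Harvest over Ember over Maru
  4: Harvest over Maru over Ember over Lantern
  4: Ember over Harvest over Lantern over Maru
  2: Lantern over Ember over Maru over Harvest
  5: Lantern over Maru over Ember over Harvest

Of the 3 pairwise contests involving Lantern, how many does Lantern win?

2

Lantern against each rival (31 friends):
Lantern vs Maru: Lantern preferred on 7+4+4+2+5 = 22 ballots; Lantern wins 22–9.
Lantern–Harvest: Harvest 20–11.
Lantern vs Ember: Lantern is ranked higher on 1+7+4+2+5 = 19 ballots, Ember on 12. Lantern wins 19–12.
Lantern beats Maru, Ember; loses to Harvest — 2 pairwise wins.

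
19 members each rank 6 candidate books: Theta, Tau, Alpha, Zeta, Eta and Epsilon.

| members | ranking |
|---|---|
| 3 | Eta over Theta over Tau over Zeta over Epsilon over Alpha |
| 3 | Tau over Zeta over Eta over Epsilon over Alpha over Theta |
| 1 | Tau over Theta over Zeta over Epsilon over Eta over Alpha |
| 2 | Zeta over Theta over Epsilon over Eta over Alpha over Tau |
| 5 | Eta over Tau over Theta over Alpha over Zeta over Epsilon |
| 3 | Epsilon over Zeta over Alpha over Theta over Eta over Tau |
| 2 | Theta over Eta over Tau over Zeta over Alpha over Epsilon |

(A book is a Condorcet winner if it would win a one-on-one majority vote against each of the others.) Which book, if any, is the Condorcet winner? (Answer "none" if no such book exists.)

Head-to-head results (19 members):
Theta vs Tau: 3+2+3+2 = 10 for Theta, 9 for Tau — Theta by 10–9.
Theta vs Alpha: Theta preferred on 3+1+2+5+2 = 13 ballots; Theta wins 13–6.
Theta vs Zeta: Theta, 11–8.
Theta–Eta: Eta 11–8.
Theta vs Epsilon: Theta, 13–6.
Tau vs Alpha: Tau preferred on 3+3+1+5+2 = 14 ballots; Tau wins 14–5.
Tau vs Zeta: Tau preferred on 3+3+1+5+2 = 14 ballots; Tau wins 14–5.
Tau vs Eta: Tau preferred on 3+1 = 4 ballots; Eta wins 15–4.
Tau vs Epsilon: Tau wins 14–5.
Alpha vs Zeta: Zeta, 14–5.
Alpha vs Eta: Eta, 16–3.
Alpha vs Epsilon: Epsilon wins 12–7.
Zeta–Eta: Eta 10–9.
Zeta vs Epsilon: Zeta preferred on 3+3+1+2+5+2 = 16 ballots; Zeta wins 16–3.
Eta vs Epsilon: Eta is ranked higher on 3+3+5+2 = 13 ballots, Epsilon on 6. Eta wins 13–6.
Only Eta has no losses; Eta is the Condorcet winner.

Eta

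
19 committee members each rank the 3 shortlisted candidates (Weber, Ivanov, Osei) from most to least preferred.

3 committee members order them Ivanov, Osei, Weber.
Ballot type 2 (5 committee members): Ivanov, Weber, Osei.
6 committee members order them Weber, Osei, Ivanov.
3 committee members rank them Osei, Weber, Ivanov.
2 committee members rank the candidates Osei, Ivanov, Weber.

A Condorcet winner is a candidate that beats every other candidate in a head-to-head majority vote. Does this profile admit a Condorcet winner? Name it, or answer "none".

none

Pairwise majorities:
Weber vs Ivanov: Weber is ranked higher on 6+3 = 9 ballots, Ivanov on 10. Ivanov wins 10–9.
Weber vs Osei: Weber wins 11–8.
Ivanov–Osei: Osei 11–8.
Every candidate loses at least once (Weber loses to Ivanov; Ivanov loses to Osei; Osei loses to Weber). The majority relation contains the cycle Weber > Osei > Ivanov > Weber, so there is no Condorcet winner.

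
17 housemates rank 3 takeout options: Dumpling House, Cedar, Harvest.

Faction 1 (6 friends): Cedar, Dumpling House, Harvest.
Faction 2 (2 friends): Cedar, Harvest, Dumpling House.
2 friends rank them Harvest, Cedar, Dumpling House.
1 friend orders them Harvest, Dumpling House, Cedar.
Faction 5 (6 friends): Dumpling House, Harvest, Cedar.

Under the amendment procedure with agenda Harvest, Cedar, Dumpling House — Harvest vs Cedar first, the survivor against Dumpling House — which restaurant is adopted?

Round 1: Harvest vs Cedar — 9–8, Harvest advances.
Round 2: Harvest vs Dumpling House — 5–12, Dumpling House advances.
The agenda winner is Dumpling House.

Dumpling House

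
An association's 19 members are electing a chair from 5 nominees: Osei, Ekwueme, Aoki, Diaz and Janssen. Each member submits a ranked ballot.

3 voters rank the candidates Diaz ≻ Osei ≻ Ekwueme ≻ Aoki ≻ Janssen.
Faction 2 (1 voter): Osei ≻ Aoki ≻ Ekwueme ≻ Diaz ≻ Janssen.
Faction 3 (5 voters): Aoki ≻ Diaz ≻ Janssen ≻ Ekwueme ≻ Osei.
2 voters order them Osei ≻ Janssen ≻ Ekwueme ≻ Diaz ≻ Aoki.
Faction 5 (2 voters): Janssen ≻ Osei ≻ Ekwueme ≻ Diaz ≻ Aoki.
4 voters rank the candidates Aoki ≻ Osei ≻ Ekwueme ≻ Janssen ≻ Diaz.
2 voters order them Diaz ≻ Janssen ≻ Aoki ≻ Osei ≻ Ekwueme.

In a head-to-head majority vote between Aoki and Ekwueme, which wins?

Aoki

Ballots ranking Aoki above Ekwueme: 1 + 5 + 4 + 2 = 12.
Ballots ranking Ekwueme above Aoki: 19 − 12 = 7.
Aoki wins the head-to-head 12–7.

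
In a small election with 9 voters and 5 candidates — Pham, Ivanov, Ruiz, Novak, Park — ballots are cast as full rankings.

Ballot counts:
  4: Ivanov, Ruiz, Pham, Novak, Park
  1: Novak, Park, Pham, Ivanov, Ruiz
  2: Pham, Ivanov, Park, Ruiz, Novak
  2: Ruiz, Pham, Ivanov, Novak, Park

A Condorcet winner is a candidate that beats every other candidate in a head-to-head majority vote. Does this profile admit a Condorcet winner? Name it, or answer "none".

none

Pairwise majorities:
Pham vs Ivanov: Pham preferred on 1+2+2 = 5 ballots; Pham wins 5–4.
Pham vs Ruiz: Pham preferred on 1+2 = 3 ballots; Ruiz wins 6–3.
Pham vs Novak: Pham is ranked higher on 4+2+2 = 8 ballots, Novak on 1. Pham wins 8–1.
Pham vs Park: 8 to 1, Pham.
Ivanov vs Ruiz: Ivanov is ranked higher on 4+1+2 = 7 ballots, Ruiz on 2. Ivanov wins 7–2.
Ivanov vs Novak: Ivanov is ranked higher on 4+2+2 = 8 ballots, Novak on 1. Ivanov wins 8–1.
Ivanov vs Park: 8 to 1, Ivanov.
Ruiz vs Novak: 4+2+2 = 8 for Ruiz, 1 for Novak — Ruiz by 8–1.
Ruiz vs Park: Ruiz preferred on 4+2 = 6 ballots; Ruiz wins 6–3.
Novak vs Park: 7 to 2, Novak.
Every candidate loses at least once (Pham loses to Ruiz; Ivanov loses to Pham; Ruiz loses to Ivanov; Novak loses to Pham; Park loses to Pham). The majority relation contains the cycle Pham beats Ivanov beats Ruiz beats Pham, so there is no Condorcet winner.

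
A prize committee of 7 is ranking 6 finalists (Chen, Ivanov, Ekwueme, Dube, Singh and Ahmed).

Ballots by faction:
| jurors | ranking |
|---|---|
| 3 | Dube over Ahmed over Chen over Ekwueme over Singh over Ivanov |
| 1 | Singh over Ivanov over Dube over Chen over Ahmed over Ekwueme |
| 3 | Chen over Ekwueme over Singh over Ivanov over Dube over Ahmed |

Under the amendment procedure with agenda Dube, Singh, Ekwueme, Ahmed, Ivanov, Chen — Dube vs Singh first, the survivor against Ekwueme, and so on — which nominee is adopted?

Round 1: Dube vs Singh — 3–4, Singh advances.
Round 2: Singh vs Ekwueme — 1–6, Ekwueme advances.
Round 3: Ekwueme vs Ahmed — 3–4, Ahmed advances.
Round 4: Ahmed vs Ivanov — 3–4, Ivanov advances.
Round 5: Ivanov vs Chen — 1–6, Chen advances.
The agenda winner is Chen.

Chen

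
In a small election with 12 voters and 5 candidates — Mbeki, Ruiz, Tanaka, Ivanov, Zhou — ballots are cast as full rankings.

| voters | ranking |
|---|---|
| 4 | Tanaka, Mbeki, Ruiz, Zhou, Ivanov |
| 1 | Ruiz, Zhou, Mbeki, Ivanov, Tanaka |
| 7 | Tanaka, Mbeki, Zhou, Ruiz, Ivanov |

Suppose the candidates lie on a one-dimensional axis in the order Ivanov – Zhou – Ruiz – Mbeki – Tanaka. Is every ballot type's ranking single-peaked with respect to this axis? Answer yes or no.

Axis positions: Ivanov=1, Zhou=2, Ruiz=3, Mbeki=4, Tanaka=5.
Ballot type 1 (peak Tanaka at position 5): ranking walks positions 5-4-3-2-1, expanding outward from the peak — single-peaked.
Ballot type 2 (peak Ruiz at position 3): ranking walks positions 3-2-4-1-5, expanding outward from the peak — single-peaked.
Ballot type 3: ranking walks positions 5-4-2-3-1; Zhou is ranked above Ruiz even though Ruiz lies between Zhou and the peak Tanaka on the axis — preferences dip and rise again. Not single-peaked.
Ballot type 3 violates single-peakedness, so the profile is not single-peaked on this axis.

no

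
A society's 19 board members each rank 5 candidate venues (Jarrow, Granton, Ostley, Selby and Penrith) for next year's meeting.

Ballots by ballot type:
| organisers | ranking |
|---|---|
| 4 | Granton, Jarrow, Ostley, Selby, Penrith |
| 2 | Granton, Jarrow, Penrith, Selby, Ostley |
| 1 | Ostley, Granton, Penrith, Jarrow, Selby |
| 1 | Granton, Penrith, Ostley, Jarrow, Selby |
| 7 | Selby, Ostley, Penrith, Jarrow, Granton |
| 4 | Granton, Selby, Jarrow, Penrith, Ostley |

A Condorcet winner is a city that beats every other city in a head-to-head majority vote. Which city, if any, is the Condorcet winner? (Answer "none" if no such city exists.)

Granton

Head-to-head results (19 organisers):
Jarrow vs Granton: Granton wins 12–7.
Jarrow vs Ostley: Jarrow wins 10–9.
Jarrow vs Selby: Selby, 11–8.
Jarrow–Penrith: Jarrow 10–9.
Granton vs Ostley: Granton wins 11–8.
Granton–Selby: Granton 12–7.
Granton vs Penrith: Granton wins 12–7.
Ostley vs Selby: Selby, 13–6.
Ostley vs Penrith: Ostley, 12–7.
Selby–Penrith: Selby 15–4.
Granton defeats every rival head-to-head and is the Condorcet winner.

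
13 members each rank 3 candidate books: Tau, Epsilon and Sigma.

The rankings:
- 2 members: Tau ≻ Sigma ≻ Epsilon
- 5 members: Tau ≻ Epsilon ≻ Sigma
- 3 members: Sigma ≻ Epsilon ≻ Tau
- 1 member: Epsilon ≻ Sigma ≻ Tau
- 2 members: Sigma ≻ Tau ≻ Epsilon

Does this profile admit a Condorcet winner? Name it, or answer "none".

Tau

Head-to-head results (13 members):
Tau vs Epsilon: Tau is ranked higher on 2+5+2 = 9 ballots, Epsilon on 4. Tau wins 9–4.
Tau vs Sigma: Tau, 7–6.
Epsilon vs Sigma: Epsilon is ranked higher on 5+1 = 6 ballots, Sigma on 7. Sigma wins 7–6.
Tau wins every pairwise contest, so Tau is the Condorcet winner.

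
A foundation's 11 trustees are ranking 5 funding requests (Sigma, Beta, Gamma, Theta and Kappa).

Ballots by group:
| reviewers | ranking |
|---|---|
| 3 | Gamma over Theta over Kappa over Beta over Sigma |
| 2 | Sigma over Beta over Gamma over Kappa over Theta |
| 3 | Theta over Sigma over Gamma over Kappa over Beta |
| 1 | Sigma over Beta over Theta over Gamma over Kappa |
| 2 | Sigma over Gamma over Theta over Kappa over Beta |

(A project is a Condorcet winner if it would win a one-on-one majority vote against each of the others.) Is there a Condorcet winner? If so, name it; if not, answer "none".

none

Head-to-head results (11 reviewers):
Sigma vs Beta: 2+3+1+2 = 8 for Sigma, 3 for Beta — Sigma by 8–3.
Sigma vs Gamma: Sigma, 8–3.
Sigma–Theta: Theta 6–5.
Sigma–Kappa: Sigma 8–3.
Beta–Gamma: Gamma 8–3.
Beta vs Theta: Theta wins 8–3.
Beta vs Kappa: Beta preferred on 2+1 = 3 ballots; Kappa wins 8–3.
Gamma vs Theta: 7 to 4, Gamma.
Gamma vs Kappa: Gamma, 11–0.
Theta vs Kappa: Theta, 9–2.
No project is unbeaten: Sigma loses to Theta; Beta loses to Sigma; Gamma loses to Sigma; Theta loses to Gamma; Kappa loses to Sigma. In particular Sigma beats Gamma beats Theta beats Sigma is a majority cycle — no Condorcet winner exists.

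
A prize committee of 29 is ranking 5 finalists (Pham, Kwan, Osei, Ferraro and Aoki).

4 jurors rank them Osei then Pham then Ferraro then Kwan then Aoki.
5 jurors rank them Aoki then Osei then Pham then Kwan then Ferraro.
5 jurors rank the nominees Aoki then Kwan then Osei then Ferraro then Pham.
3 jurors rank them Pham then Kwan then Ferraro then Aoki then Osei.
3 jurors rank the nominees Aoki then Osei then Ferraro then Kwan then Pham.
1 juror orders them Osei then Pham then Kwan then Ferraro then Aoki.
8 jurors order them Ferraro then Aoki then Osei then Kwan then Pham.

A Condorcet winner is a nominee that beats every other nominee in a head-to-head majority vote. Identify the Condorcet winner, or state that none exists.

Pairwise majorities:
Pham vs Kwan: 4+5+3+1 = 13 for Pham, 16 for Kwan — Kwan by 16–13.
Pham vs Osei: 3 for Pham, 26 for Osei — Osei by 26–3.
Pham vs Ferraro: Pham is ranked higher on 4+5+3+1 = 13 ballots, Ferraro on 16. Ferraro wins 16–13.
Pham vs Aoki: Pham preferred on 4+3+1 = 8 ballots; Aoki wins 21–8.
Kwan vs Osei: Kwan is ranked higher on 5+3 = 8 ballots, Osei on 21. Osei wins 21–8.
Kwan vs Ferraro: Kwan is ranked higher on 5+5+3+1 = 14 ballots, Ferraro on 15. Ferraro wins 15–14.
Kwan vs Aoki: Kwan is ranked higher on 4+3+1 = 8 ballots, Aoki on 21. Aoki wins 21–8.
Osei vs Ferraro: Osei is ranked higher on 4+5+5+3+1 = 18 ballots, Ferraro on 11. Osei wins 18–11.
Osei vs Aoki: 5 to 24, Aoki.
Ferraro vs Aoki: Ferraro is ranked higher on 4+3+1+8 = 16 ballots, Aoki on 13. Ferraro wins 16–13.
Every nominee loses at least once (Pham loses to Kwan; Kwan loses to Osei; Osei loses to Aoki; Ferraro loses to Osei; Aoki loses to Ferraro). The majority relation contains the cycle Osei > Ferraro > Aoki > Osei, so there is no Condorcet winner.

none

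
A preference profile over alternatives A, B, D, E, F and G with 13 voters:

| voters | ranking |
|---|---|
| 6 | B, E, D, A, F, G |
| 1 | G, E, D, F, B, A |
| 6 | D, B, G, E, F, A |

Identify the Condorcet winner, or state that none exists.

none

Pairwise majorities:
A vs B: 0 for A, 13 for B — B by 13–0.
A vs D: A preferred on 0 ballots; D wins 13–0.
A vs E: A is ranked higher on 0 ballots, E on 13. E wins 13–0.
A vs F: A is ranked higher on 6 ballots, F on 7. F wins 7–6.
A vs G: 6 to 7, G.
B vs D: B preferred on 6 ballots; D wins 7–6.
B vs E: B is ranked higher on 6+6 = 12 ballots, E on 1. B wins 12–1.
B vs F: B is ranked higher on 6+6 = 12 ballots, F on 1. B wins 12–1.
B vs G: B is ranked higher on 6+6 = 12 ballots, G on 1. B wins 12–1.
D vs E: D preferred on 6 ballots; E wins 7–6.
D vs F: 6+1+6 = 13 for D, 0 for F — D by 13–0.
D vs G: D preferred on 6+6 = 12 ballots; D wins 12–1.
E vs F: 13 to 0, E.
E vs G: E preferred on 6 ballots; G wins 7–6.
F vs G: 6 to 7, G.
No alternative is unbeaten: A loses to B; B loses to D; D loses to E; E loses to B; F loses to B; G loses to B. In particular B > E > D > B is a majority cycle — no Condorcet winner exists.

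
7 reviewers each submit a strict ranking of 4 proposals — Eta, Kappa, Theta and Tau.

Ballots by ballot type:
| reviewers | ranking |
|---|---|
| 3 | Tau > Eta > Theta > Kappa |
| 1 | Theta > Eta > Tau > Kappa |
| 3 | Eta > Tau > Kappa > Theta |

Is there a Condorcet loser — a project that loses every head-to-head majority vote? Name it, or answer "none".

Kappa

Pairwise majorities:
Eta–Kappa: Eta 7–0.
Eta vs Theta: 3+3 = 6 for Eta, 1 for Theta — Eta by 6–1.
Eta vs Tau: 1+3 = 4 for Eta, 3 for Tau — Eta by 4–3.
Kappa vs Theta: 3 for Kappa, 4 for Theta — Theta by 4–3.
Kappa vs Tau: 0 to 7, Tau.
Theta vs Tau: 1 for Theta, 6 for Tau — Tau by 6–1.
Kappa is beaten in every head-to-head and is the Condorcet loser.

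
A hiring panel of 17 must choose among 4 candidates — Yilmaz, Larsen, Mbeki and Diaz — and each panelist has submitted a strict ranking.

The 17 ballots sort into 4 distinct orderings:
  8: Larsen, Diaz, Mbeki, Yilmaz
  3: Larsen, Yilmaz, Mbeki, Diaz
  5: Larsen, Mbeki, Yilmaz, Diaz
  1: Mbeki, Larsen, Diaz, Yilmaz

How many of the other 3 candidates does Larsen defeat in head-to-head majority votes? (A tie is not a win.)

Larsen against each rival (17 committee members):
Larsen vs Yilmaz: Larsen, 17–0.
Larsen vs Mbeki: Larsen wins 16–1.
Larsen vs Diaz: Larsen, 17–0.
Larsen beats Yilmaz, Mbeki, Diaz — 3 pairwise wins.

3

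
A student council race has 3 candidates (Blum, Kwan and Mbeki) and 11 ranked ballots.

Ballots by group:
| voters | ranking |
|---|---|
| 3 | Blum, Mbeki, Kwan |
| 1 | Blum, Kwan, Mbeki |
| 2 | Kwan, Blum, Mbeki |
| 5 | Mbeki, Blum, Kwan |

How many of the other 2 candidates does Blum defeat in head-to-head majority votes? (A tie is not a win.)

2

Blum against each rival (11 voters):
Blum vs Kwan: Blum, 9–2.
Blum vs Mbeki: Blum, 6–5.
Blum beats Kwan, Mbeki — 2 pairwise wins.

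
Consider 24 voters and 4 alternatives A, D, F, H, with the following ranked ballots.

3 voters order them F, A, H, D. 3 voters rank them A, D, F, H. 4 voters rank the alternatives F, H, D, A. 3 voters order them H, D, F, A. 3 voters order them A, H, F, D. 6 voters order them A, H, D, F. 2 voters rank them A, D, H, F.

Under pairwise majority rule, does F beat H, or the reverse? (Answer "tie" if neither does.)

Ballots ranking F above H: 3 + 3 + 4 = 10.
Ballots ranking H above F: 24 − 10 = 14.
H wins the head-to-head 14–10.

H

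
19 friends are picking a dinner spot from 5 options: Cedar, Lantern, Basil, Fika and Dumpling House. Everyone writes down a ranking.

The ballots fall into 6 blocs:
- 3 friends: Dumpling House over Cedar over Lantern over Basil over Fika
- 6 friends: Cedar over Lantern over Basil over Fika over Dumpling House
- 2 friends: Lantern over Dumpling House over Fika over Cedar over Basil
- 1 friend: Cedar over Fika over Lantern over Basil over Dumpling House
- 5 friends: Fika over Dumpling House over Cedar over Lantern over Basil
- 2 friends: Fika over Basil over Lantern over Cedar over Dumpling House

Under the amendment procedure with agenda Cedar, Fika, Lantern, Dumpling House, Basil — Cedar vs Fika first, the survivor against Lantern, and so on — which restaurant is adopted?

Dumpling House

Round 1: Cedar vs Fika — 10–9, Cedar advances.
Round 2: Cedar vs Lantern — 15–4, Cedar advances.
Round 3: Cedar vs Dumpling House — 9–10, Dumpling House advances.
Round 4: Dumpling House vs Basil — 10–9, Dumpling House advances.
Dumpling House survives the agenda.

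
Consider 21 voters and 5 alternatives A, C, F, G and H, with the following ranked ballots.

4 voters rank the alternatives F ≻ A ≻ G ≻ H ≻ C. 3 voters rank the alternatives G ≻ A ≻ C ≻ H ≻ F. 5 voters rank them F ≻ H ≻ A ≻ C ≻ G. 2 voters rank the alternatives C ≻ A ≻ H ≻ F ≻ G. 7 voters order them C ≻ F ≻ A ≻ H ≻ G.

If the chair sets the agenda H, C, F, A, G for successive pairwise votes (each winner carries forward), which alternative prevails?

A

Round 1: H vs C — 9–12, C advances.
Round 2: C vs F — 12–9, C advances.
Round 3: C vs A — 9–12, A advances.
Round 4: A vs G — 18–3, A advances.
A survives the agenda.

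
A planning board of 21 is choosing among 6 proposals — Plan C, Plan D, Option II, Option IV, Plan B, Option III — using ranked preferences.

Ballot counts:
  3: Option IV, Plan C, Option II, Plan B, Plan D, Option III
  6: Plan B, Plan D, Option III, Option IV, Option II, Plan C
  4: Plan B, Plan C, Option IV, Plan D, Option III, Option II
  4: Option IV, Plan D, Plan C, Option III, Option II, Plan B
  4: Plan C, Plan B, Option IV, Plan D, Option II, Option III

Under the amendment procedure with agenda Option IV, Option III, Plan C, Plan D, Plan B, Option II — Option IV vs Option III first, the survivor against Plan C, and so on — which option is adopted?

Round 1: Option IV vs Option III — 15–6, Option IV advances.
Round 2: Option IV vs Plan C — 13–8, Option IV advances.
Round 3: Option IV vs Plan D — 15–6, Option IV advances.
Round 4: Option IV vs Plan B — 7–14, Plan B advances.
Round 5: Plan B vs Option II — 14–7, Plan B advances.
Plan B survives the agenda.

Plan B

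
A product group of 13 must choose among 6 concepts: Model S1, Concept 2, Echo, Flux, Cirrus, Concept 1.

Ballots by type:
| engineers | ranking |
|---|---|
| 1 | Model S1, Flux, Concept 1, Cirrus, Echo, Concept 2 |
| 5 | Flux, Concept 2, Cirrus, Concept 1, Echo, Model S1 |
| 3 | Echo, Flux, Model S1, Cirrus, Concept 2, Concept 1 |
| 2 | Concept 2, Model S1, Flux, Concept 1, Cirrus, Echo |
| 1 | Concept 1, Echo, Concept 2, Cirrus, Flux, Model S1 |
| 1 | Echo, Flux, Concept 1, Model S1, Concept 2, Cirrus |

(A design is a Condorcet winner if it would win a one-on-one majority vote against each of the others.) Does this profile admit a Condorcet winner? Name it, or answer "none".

Head-to-head results (13 engineers):
Model S1 vs Concept 2: Concept 2, 8–5.
Model S1 vs Echo: Echo wins 10–3.
Model S1 vs Flux: 1+2 = 3 for Model S1, 10 for Flux — Flux by 10–3.
Model S1 vs Cirrus: Model S1 wins 7–6.
Model S1 vs Concept 1: 1+3+2 = 6 for Model S1, 7 for Concept 1 — Concept 1 by 7–6.
Concept 2 vs Echo: Concept 2, 7–6.
Concept 2–Flux: Flux 10–3.
Concept 2 vs Cirrus: 5+2+1+1 = 9 for Concept 2, 4 for Cirrus — Concept 2 by 9–4.
Concept 2 vs Concept 1: 5+3+2 = 10 for Concept 2, 3 for Concept 1 — Concept 2 by 10–3.
Echo–Flux: Flux 8–5.
Echo vs Cirrus: 3+1+1 = 5 for Echo, 8 for Cirrus — Cirrus by 8–5.
Echo vs Concept 1: Concept 1, 9–4.
Flux vs Cirrus: Flux wins 12–1.
Flux–Concept 1: Flux 12–1.
Cirrus vs Concept 1: Cirrus, 8–5.
Flux beats each of Model S1, Concept 2, Echo, Cirrus, Concept 1 — Flux is the Condorcet winner.

Flux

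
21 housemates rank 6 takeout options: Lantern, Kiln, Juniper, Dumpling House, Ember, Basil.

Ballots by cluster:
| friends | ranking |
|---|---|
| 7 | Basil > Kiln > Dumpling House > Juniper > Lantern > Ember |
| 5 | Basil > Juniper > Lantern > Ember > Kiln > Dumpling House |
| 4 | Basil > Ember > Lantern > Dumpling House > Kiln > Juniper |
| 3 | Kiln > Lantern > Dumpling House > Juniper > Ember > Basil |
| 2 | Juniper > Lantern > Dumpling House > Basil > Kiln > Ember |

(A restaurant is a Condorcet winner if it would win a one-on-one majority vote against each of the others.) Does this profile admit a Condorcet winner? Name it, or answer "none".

Basil

Check each pair by majority over 21 ballots:
Lantern vs Kiln: Lantern, 11–10.
Lantern vs Juniper: Juniper, 14–7.
Lantern vs Dumpling House: Lantern wins 14–7.
Lantern vs Ember: Lantern, 17–4.
Lantern vs Basil: Basil, 16–5.
Kiln vs Juniper: Kiln wins 14–7.
Kiln–Dumpling House: Kiln 15–6.
Kiln vs Ember: Kiln wins 12–9.
Kiln vs Basil: Basil, 18–3.
Juniper vs Dumpling House: Dumpling House, 14–7.
Juniper vs Ember: Juniper, 17–4.
Juniper vs Basil: Basil wins 16–5.
Dumpling House–Ember: Dumpling House 12–9.
Dumpling House–Basil: Basil 16–5.
Ember vs Basil: Basil, 18–3.
Basil beats each of Lantern, Kiln, Juniper, Dumpling House, Ember — Basil is the Condorcet winner.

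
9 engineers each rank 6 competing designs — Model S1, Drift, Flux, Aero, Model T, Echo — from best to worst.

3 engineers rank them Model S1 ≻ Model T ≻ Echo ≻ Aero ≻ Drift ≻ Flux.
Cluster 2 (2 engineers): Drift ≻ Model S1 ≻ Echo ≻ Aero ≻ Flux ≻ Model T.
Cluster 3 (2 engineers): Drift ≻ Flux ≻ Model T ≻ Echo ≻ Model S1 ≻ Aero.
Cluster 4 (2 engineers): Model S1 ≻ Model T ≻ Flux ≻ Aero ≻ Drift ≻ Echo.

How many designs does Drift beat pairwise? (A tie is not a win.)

2

Drift against each rival (9 engineers):
Drift vs Model S1: 4 to 5, Model S1.
Drift vs Flux: 7 to 2, Drift.
Drift vs Aero: Aero, 5–4.
Drift vs Model T: 4 to 5, Model T.
Drift–Echo: Drift 6–3.
Drift beats Flux, Echo; loses to Model S1, Aero, Model T — 2 pairwise wins.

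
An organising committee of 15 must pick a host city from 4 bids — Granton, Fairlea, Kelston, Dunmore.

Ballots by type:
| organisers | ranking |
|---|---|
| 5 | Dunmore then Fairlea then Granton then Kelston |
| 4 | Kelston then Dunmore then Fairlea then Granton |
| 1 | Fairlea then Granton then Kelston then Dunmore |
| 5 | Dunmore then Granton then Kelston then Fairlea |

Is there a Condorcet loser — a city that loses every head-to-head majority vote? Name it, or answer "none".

Pairwise majorities:
Granton vs Fairlea: 5 to 10, Fairlea.
Granton vs Kelston: Granton, 11–4.
Granton vs Dunmore: 1 for Granton, 14 for Dunmore — Dunmore by 14–1.
Fairlea vs Kelston: Fairlea preferred on 5+1 = 6 ballots; Kelston wins 9–6.
Fairlea vs Dunmore: Fairlea preferred on 1 ballot; Dunmore wins 14–1.
Kelston vs Dunmore: Dunmore, 10–5.
Every city wins at least one matchup (Granton beats Kelston; Fairlea beats Granton; Kelston beats Fairlea; Dunmore beats Granton), so there is no Condorcet loser.

none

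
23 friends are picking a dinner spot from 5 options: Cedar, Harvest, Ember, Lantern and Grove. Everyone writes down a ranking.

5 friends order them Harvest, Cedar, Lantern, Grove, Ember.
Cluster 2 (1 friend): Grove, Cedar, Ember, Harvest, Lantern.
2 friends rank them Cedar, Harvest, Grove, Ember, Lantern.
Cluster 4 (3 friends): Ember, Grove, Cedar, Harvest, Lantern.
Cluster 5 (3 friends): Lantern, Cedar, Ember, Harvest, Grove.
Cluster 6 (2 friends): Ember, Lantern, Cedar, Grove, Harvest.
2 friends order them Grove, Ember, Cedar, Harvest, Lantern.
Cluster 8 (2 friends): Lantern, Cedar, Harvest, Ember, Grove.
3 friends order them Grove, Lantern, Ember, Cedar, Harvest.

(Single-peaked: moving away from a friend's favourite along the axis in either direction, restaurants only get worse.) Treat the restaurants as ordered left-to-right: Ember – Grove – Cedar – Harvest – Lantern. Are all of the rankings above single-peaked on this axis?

Axis positions: Ember=1, Grove=2, Cedar=3, Harvest=4, Lantern=5.
Cluster 1 (peak Harvest at position 4): ranking walks positions 4-3-5-2-1, expanding outward from the peak — single-peaked.
Cluster 2 (peak Grove at position 2): ranking walks positions 2-3-1-4-5, expanding outward from the peak — single-peaked.
Cluster 3 (peak Cedar at position 3): ranking walks positions 3-4-2-1-5, expanding outward from the peak — single-peaked.
Cluster 4 (peak Ember at position 1): ranking walks positions 1-2-3-4-5, expanding outward from the peak — single-peaked.
Cluster 5: ranking walks positions 5-3-1-4-2; Cedar is ranked above Harvest even though Harvest lies between Cedar and the peak Lantern on the axis — preferences dip and rise again. Not single-peaked.
Cluster 6: ranking walks positions 1-5-3-2-4; Lantern is ranked above Grove even though Grove lies between Lantern and the peak Ember on the axis — preferences dip and rise again. Not single-peaked.
Cluster 7 (peak Grove at position 2): ranking walks positions 2-1-3-4-5, expanding outward from the peak — single-peaked.
Cluster 8: ranking walks positions 5-3-4-1-2; Cedar is ranked above Harvest even though Harvest lies between Cedar and the peak Lantern on the axis — preferences dip and rise again. Not single-peaked.
Cluster 9: ranking walks positions 2-5-1-3-4; Lantern is ranked above Cedar even though Cedar lies between Lantern and the peak Grove on the axis — preferences dip and rise again. Not single-peaked.
Cluster 5 violates single-peakedness, so the profile is not single-peaked on this axis.

no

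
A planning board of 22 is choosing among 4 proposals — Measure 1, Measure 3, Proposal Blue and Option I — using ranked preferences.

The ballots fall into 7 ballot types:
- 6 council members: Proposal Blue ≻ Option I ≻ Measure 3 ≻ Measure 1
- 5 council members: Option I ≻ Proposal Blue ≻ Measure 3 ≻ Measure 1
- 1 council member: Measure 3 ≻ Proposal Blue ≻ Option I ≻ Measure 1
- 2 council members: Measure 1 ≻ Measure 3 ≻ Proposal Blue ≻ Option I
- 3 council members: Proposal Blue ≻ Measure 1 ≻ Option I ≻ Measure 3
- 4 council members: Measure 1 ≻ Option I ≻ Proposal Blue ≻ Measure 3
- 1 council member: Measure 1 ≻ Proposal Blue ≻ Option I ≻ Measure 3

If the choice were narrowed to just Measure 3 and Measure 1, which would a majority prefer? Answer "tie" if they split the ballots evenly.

Measure 3

Ballots ranking Measure 3 above Measure 1: 6 + 5 + 1 = 12.
Ballots ranking Measure 1 above Measure 3: 22 − 12 = 10.
Measure 3 wins the head-to-head 12–10.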